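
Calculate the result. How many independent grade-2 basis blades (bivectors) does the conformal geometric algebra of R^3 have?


The conformal model of R^3 uses Cl(4,1) with m = 3 + 2 = 5 generators.
Number of grade-2 blades = C(m, 2) = C(5, 2)
= 5*4/2 = 10


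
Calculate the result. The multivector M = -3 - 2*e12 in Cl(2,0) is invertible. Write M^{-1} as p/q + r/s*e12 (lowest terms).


M = -3 - 2*e12, where e12^2 = -1.
Since M commutes with its reverse ~M = a - b*e12, M * ~M = a^2 - b^2*e12^2 = a^2 + b^2.
So M^{-1} = ~M / (a^2 + b^2) = (a - b*e12)/(a^2 + b^2).
a^2 + b^2 = 9 + 4 = 13
Scalar part = -3/13 = -3/13
Bivector coeff = 2/13 = 2/13
M^{-1} = -3/13 + 2/13*e12


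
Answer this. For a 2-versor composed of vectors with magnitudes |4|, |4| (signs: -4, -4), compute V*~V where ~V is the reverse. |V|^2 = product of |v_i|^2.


Each vector v_i has |v_i|^2 = s_i^2
Squared scales: (-4)^2 = 16, (-4)^2 = 16
|V|^2 = 16 * 16
= 256


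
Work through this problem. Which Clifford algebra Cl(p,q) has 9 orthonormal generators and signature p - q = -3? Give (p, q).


We need p + q = 9 and p - q = -3.
Adding: 2p = 9 + (-3) = 6, so p = 3.
Then q = 9 - 3 = 6.
(p, q) = (3, 6)


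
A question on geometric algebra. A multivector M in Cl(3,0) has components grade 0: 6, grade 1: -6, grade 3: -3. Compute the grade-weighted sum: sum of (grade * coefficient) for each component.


Grade-weighted sum = sum of grade_k * coefficient_k
0*6 = 0
1*(-6) = -6
3*(-3) = -9
Total = 0 + (-6) + (-9) = -15


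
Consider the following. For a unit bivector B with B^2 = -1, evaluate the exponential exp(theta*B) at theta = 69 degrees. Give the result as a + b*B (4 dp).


For a unit bivector B with B^2 = -1, the exponential series gives
e^(theta*B) = cos(theta) + sin(theta)*B (the GA analogue of Euler's formula).
theta = 69 degrees = 1.204277 rad
cos(69 deg) = 0.3584
sin(69 deg) = 0.9336
exp(theta*B) = 0.3584 + 0.9336*B


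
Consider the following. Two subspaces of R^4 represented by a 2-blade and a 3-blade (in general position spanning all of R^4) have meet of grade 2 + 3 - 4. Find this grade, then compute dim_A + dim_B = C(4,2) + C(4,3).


Meet grade = grade(A) + grade(B) - n
= 2 + 3 - 4 = 1
C(4,2) = 6
C(4,3) = 4
dim_A + dim_B = 6 + 4 = 10


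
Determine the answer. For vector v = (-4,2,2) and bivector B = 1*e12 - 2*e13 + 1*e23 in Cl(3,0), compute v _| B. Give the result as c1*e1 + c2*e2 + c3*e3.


Left contraction v _| B = <vB>_1 (grade-1 part of the geometric product vB).
Using e1_|e12 = e2, e2_|e12 = -e1, e1_|e13 = e3, e3_|e13 = -e1, e2_|e23 = e3, e3_|e23 = -e2:
e1 coeff: -v2*b12 - v3*b13 = -(2)*(1) - (2)*(-2) = 2
e2 coeff: v1*b12 - v3*b23 = (-4)*(1) - (2)*(1) = -6
e3 coeff: v1*b13 + v2*b23 = (-4)*(-2) + (2)*(1) = 10
v _| B = 2*e1 - 6*e2 + 10*e3


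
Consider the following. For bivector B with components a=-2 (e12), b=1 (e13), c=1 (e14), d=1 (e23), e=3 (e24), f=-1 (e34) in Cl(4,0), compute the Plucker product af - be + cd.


Plucker relation: af - be + cd
a*f = (-2)*(-1) = 2
b*e = 1*3 = 3
c*d = 1*1 = 1
af - be + cd = 2 - 3 + 1
= 0


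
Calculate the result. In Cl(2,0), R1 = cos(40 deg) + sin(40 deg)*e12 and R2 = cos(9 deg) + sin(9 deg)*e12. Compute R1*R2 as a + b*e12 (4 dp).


Same-plane rotors commute and their half-angles add:
R1*R2 = cos(a1 + a2) + sin(a1 + a2)*e12.
a1 + a2 = 40 + 9 = 49 deg
cos(49 deg) = 0.6561
sin(49 deg) = 0.7547
R1*R2 = 0.6561 + 0.7547*e12


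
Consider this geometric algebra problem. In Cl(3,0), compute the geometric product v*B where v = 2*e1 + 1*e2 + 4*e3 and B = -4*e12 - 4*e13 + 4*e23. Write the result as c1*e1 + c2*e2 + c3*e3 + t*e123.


vB has grade-1 (vector) and grade-3 (trivector) parts: vB = (v _| B) + (v ^ B).
Vector part <vB>_1:
  e1: -v2*b12 - v3*b13 = -(1)*(-4) - (4)*(-4) = 20
  e2: v1*b12 - v3*b23 = (2)*(-4) - (4)*(4) = -24
  e3: v1*b13 + v2*b23 = (2)*(-4) + (1)*(4) = -4
Trivector part <vB>_3:
  e123: v1*b23 - v2*b13 + v3*b12 = (2)*(4) - (1)*(-4) + (4)*(-4) = -4
vB = 20*e1 - 24*e2 - 4*e3 - 4*e123


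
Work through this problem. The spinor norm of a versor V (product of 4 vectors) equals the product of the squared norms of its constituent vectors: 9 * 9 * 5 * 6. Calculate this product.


Spinor norm N(V) = |v1|^2 * |v2|^2 * ... * |v4|^2
= 9 * 9 * 5 * 6
Running product: 9, 81, 405, 2430
N(V) = 2430


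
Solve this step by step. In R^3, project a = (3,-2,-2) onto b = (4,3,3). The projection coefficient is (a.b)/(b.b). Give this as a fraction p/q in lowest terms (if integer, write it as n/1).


Projection coefficient = (a . b) / (b . b)
a . b = 3*4 + (-2)*3 + (-2)*3
= 12 + (-6) + (-6) = 0
b . b = 4^2 + 3^2 + 3^2
= 16 + 9 + 9 = 34
Coefficient = 0/34
In lowest terms: 0/1


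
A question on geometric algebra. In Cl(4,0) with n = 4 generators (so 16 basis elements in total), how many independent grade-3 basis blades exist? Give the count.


Number of grade-k basis blades in Cl(p,q) with n = p + q is C(n, k).
n = 4 + 0 = 4
C(4, 3) = 4! / (3! * 1!)
= 24 / (6 * 1)
= 4


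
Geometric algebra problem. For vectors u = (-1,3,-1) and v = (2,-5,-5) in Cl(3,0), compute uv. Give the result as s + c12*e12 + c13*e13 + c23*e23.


In Cl(3,0): e_i^2 = 1, e_ie_j = -e_je_i for i != j.
Scalar part = u . v = (-1)*2 + 3*(-5) + (-1)*(-5)
= -2 + (-15) + 5 = -12
e12 coeff = (-1)*(-5) - 3*2 = 5 - 6 = -1
e13 coeff = (-1)*(-5) - (-1)*2 = 5 - (-2) = 7
e23 coeff = 3*(-5) - (-1)*(-5) = -15 - 5 = -20
uv = -12 - 1*e12 + 7*e13 - 20*e23


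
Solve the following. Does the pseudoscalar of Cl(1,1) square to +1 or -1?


The pseudoscalar I = e1...e_n (product of all n generators) of Cl(p,q) satisfies I^2 = (-1)^(q + n(n-1)/2).
p = 1, q = 1, n = p + q = 2
n(n-1)/2 = 2 * 1 / 2 = 1
Exponent = q + n(n-1)/2 = 1 + 1 = 2
I^2 = (-1)^2 = +1


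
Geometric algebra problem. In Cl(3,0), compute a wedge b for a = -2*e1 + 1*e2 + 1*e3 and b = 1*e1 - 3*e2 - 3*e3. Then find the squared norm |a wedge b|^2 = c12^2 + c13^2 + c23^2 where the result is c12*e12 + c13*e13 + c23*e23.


a wedge b = (a1*b2 - a2*b1)*e12 + (a1*b3 - a3*b1)*e13 + (a2*b3 - a3*b2)*e23
e12 coeff: (-2)*(-3) - 1*1 = 6 - 1 = 5
e13 coeff: (-2)*(-3) - 1*1 = 6 - 1 = 5
e23 coeff: 1*(-3) - 1*(-3) = -3 - (-3) = 0
|a wedge b|^2 = 5^2 + 5^2 + 0^2
= 25 + 25 + 0
= 50


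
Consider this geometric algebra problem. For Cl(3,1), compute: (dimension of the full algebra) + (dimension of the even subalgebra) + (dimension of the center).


n = 3 + 1 = 4
Total dim = 2^4 = 16
Even subalgebra dim = 2^3 = 8
n is even, so center dim = 1
Sum = 16 + 8 + 1 = 25


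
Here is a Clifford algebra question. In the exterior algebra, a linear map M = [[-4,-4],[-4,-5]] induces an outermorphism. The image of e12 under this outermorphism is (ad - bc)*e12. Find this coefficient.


The outermorphism of a linear map f sends e1^e2 to f(e1)^f(e2).
f(e1) = -4*e1 - 4*e2
f(e2) = -4*e1 - 5*e2
f(e1) ^ f(e2) = (-4*e1 - 4*e2) ^ (-4*e1 - 5*e2)
= (-4)*(-5)*e12 + (-4)*(-4)*e21
= (20 - 16)*e12
= 4*e12
Coefficient = 4


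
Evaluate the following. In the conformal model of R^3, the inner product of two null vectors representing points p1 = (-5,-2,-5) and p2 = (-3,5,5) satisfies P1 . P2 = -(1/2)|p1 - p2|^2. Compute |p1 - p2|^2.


p1 - p2 = (-2, -7, -10)
|p1 - p2|^2 = (-2)^2 + (-7)^2 + (-10)^2
= 4 + 49 + 100
= 153


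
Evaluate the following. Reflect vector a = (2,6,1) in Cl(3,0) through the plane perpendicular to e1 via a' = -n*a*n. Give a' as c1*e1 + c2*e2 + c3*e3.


Reflection formula: a' = -n*a*n, with n = e1 (unit vector, n^2 = 1).
For reflection through hyperplane perp to e1:
The component along e1 flips sign, others stay.
a = (2, 6, 1)
a' = (-2, 6, 1)
a' = -2*e1 + 6*e2 + 1*e3


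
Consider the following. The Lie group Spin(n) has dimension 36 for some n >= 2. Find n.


dim Spin(n) = dim so(n) = n(n-1)/2.
Solve n(n-1)/2 = 36, i.e. n^2 - n - 72 = 0.
Discriminant = 1 + 8*36 = 289
n = (1 + sqrt(289))/2 = (1 + 17)/2 = 9


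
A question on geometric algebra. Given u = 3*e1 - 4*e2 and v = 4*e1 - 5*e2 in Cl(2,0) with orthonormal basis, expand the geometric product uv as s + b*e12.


Expand: (3*e1 - 4*e2)(4*e1 - 5*e2)
= 3*4*e1e1 + 3*(-5)*e1e2 + (-4)*4*e2e1 + (-4)*(-5)*e2e2
Using e1^2 = e2^2 = 1, e2e1 = -e1e2:
Scalar part s = 3*4 + (-4)*(-5) = 12 + 20 = 32
Bivector part b = 3*(-5) - (-4)*4 = -15 - (-16) = 1
uv = 32 + 1*e12


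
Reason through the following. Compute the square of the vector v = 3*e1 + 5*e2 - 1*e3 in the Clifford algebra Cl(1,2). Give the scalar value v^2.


v^2 = sum of c_i^2 * e_i^2
Positive signature terms (e_i^2 = +1): 3^2 = 9
Negative signature terms (e_j^2 = -1): 5^2 + (-1)^2 = 26
v^2 = 9 - 26 = -17


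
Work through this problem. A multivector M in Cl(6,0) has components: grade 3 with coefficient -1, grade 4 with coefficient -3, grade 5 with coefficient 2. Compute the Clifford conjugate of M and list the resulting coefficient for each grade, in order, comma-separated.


Clifford conjugate sign for grade k: (-1)^(k(k+1)/2)
Grade 3: (-1)^(3*4/2) = (-1)^6 = 1, coeff -1 -> -1
Grade 4: (-1)^(4*5/2) = (-1)^10 = 1, coeff -3 -> -3
Grade 5: (-1)^(5*6/2) = (-1)^15 = -1, coeff 2 -> -2
Conjugated coefficients: -1, -3, -2


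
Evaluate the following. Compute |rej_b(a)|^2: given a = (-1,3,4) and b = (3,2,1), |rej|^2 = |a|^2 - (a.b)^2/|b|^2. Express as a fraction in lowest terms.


|a|^2 = (-1)^2 + 3^2 + 4^2 = 26
|b|^2 = 3^2 + 2^2 + 1^2 = 14
a . b = (-1)*3 + 3*2 + 4*1 = 7
(a.b)^2 = 7^2 = 49
|rej|^2 = 26 - 49/14
= (364 - 49)/14
= 315/14
In lowest terms: 45/2


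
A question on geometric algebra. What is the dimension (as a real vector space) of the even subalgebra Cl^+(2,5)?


Even subalgebra dimension = 2^(n-1)
n = 2 + 5 = 7
2^(7 - 1) = 2^6 = 64
Verification: sum of C(7,k) for even k = 1 + 21 + 35 + 7 = 64
Result = 64


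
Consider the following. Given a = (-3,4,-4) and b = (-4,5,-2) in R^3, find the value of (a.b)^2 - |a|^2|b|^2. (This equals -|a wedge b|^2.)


a . b = (-3)*(-4) + 4*5 + (-4)*(-2)
= 12 + 20 + 8 = 40
|a|^2 = (-3)^2 + 4^2 + (-4)^2 = 41
|b|^2 = (-4)^2 + 5^2 + (-2)^2 = 45
(a.b)^2 = 40^2 = 1600
|a|^2 * |b|^2 = 41 * 45 = 1845
Result = 1600 - 1845 = -245


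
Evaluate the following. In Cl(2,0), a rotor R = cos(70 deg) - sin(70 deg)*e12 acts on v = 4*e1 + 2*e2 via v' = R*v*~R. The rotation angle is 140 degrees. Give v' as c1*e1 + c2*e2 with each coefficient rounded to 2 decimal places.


Rotor R = cos(70deg) - sin(70deg)*e12
Rotation angle theta = 2 * 70 = 140 degrees
v' = R*v*~R rotates v by theta.
cos(140deg) = -0.7660, sin(140deg) = 0.6428
v'_1 = 4*cos(140deg) - 2*sin(140deg)
= 4*(-0.7660) - 2*0.6428
= -4.35
v'_2 = 4*sin(140deg) + 2*cos(140deg)
= 4*0.6428 + 2*(-0.7660)
= 1.04
v' = -4.35*e1 + 1.04*e2


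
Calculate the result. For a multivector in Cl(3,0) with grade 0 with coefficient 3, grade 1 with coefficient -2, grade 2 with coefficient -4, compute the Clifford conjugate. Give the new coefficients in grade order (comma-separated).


Clifford conjugate sign for grade k: (-1)^(k(k+1)/2)
Grade 0: (-1)^(0*1/2) = (-1)^0 = 1, coeff 3 -> 3
Grade 1: (-1)^(1*2/2) = (-1)^1 = -1, coeff -2 -> 2
Grade 2: (-1)^(2*3/2) = (-1)^3 = -1, coeff -4 -> 4
Conjugated coefficients: 3, 2, 4


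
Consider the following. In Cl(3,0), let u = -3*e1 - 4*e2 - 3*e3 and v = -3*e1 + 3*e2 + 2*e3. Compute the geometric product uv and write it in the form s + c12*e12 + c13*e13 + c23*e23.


In Cl(3,0): e_i^2 = 1, e_ie_j = -e_je_i for i != j.
Scalar part = u . v = (-3)*(-3) + (-4)*3 + (-3)*2
= 9 + (-12) + (-6) = -9
e12 coeff = (-3)*3 - (-4)*(-3) = -9 - 12 = -21
e13 coeff = (-3)*2 - (-3)*(-3) = -6 - 9 = -15
e23 coeff = (-4)*2 - (-3)*3 = -8 - (-9) = 1
uv = -9 - 21*e12 - 15*e13 + 1*e23


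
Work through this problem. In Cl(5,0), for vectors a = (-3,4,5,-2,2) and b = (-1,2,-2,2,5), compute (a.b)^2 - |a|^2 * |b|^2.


a . b = (-3)*(-1) + 4*2 + 5*(-2) + (-2)*2 + 2*5
= 3 + 8 + (-10) + (-4) + 10 = 7
|a|^2 = (-3)^2 + 4^2 + 5^2 + (-2)^2 + 2^2 = 58
|b|^2 = (-1)^2 + 2^2 + (-2)^2 + 2^2 + 5^2 = 38
(a.b)^2 = 7^2 = 49
|a|^2 * |b|^2 = 58 * 38 = 2204
Result = 49 - 2204 = -2155


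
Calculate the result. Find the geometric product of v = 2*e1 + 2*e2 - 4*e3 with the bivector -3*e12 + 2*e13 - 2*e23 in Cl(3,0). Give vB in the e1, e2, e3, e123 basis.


vB has grade-1 (vector) and grade-3 (trivector) parts: vB = (v _| B) + (v ^ B).
Vector part <vB>_1:
  e1: -v2*b12 - v3*b13 = -(2)*(-3) - (-4)*(2) = 14
  e2: v1*b12 - v3*b23 = (2)*(-3) - (-4)*(-2) = -14
  e3: v1*b13 + v2*b23 = (2)*(2) + (2)*(-2) = 0
Trivector part <vB>_3:
  e123: v1*b23 - v2*b13 + v3*b12 = (2)*(-2) - (2)*(2) + (-4)*(-3) = 4
vB = 14*e1 - 14*e2 + 0*e3 + 4*e123


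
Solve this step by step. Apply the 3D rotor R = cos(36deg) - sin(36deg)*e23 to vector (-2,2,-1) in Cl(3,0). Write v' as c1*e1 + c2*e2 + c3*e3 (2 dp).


Rotor R = cos(36deg) - sin(36deg)*e23
Rotation angle theta = 2 * 36 = 72 degrees in the e23 plane (e2 -> e3).
The component perpendicular to the plane (e1) is invariant: v'_1 = v1 = -2.00
cos(72deg) = 0.3090, sin(72deg) = 0.9511
v'_2 = v2*cos(theta) - v3*sin(theta) = 2*0.3090 - (-1)*0.9511 = 1.57
v'_3 = v2*sin(theta) + v3*cos(theta) = 2*0.9511 + (-1)*0.3090 = 1.59
v' = -2.00*e1 + 1.57*e2 + 1.59*e3


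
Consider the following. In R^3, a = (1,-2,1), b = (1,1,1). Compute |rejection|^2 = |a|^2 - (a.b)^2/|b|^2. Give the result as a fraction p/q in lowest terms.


|a|^2 = 1^2 + (-2)^2 + 1^2 = 6
|b|^2 = 1^2 + 1^2 + 1^2 = 3
a . b = 1*1 + (-2)*1 + 1*1 = 0
(a.b)^2 = 0^2 = 0
|rej|^2 = 6 - 0/3
= (18 - 0)/3
= 18/3
In lowest terms: 6/1


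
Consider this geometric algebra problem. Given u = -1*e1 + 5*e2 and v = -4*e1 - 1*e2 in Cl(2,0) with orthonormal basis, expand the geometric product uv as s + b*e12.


Expand: (-1*e1 + 5*e2)(-4*e1 - 1*e2)
= (-1)*(-4)*e1e1 + (-1)*(-1)*e1e2 + 5*(-4)*e2e1 + 5*(-1)*e2e2
Using e1^2 = e2^2 = 1, e2e1 = -e1e2:
Scalar part s = (-1)*(-4) + 5*(-1) = 4 + (-5) = -1
Bivector part b = (-1)*(-1) - 5*(-4) = 1 - (-20) = 21
uv = -1 + 21*e12


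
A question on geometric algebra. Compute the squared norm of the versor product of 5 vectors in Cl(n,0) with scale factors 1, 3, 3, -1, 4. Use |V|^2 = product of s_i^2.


Each vector v_i has |v_i|^2 = s_i^2
Squared scales: 1^2 = 1, 3^2 = 9, 3^2 = 9, (-1)^2 = 1, 4^2 = 16
|V|^2 = 1 * 9 * 9 * 1 * 16
= 1296


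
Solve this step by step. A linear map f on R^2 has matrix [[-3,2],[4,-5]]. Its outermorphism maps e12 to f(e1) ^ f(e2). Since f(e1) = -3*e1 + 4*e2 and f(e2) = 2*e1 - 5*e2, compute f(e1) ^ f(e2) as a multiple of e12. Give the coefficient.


The outermorphism of a linear map f sends e1^e2 to f(e1)^f(e2).
f(e1) = -3*e1 + 4*e2
f(e2) = 2*e1 - 5*e2
f(e1) ^ f(e2) = (-3*e1 + 4*e2) ^ (2*e1 - 5*e2)
= (-3)*(-5)*e12 + 4*2*e21
= (15 - 8)*e12
= 7*e12
Coefficient = 7


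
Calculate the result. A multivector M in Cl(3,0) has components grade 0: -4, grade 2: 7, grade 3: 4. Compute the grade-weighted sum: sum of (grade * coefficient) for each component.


Grade-weighted sum = sum of grade_k * coefficient_k
0*(-4) = 0
2*7 = 14
3*4 = 12
Total = 0 + 14 + 12 = 26


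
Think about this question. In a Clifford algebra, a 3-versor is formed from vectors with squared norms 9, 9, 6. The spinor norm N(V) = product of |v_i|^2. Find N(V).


Spinor norm N(V) = |v1|^2 * |v2|^2 * ... * |v3|^2
= 9 * 9 * 6
Running product: 9, 81, 486
N(V) = 486


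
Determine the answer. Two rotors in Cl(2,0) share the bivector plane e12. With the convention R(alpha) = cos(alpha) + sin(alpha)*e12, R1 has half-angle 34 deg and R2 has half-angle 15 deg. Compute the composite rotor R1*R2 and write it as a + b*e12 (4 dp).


Same-plane rotors commute and their half-angles add:
R1*R2 = cos(a1 + a2) + sin(a1 + a2)*e12.
a1 + a2 = 34 + 15 = 49 deg
cos(49 deg) = 0.6561
sin(49 deg) = 0.7547
R1*R2 = 0.6561 + 0.7547*e12


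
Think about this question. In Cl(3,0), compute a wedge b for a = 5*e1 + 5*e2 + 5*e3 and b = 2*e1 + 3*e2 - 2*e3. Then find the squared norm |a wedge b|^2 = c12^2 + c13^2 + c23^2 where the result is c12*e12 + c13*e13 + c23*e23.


a wedge b = (a1*b2 - a2*b1)*e12 + (a1*b3 - a3*b1)*e13 + (a2*b3 - a3*b2)*e23
e12 coeff: 5*3 - 5*2 = 15 - 10 = 5
e13 coeff: 5*(-2) - 5*2 = -10 - 10 = -20
e23 coeff: 5*(-2) - 5*3 = -10 - 15 = -25
|a wedge b|^2 = 5^2 + (-20)^2 + (-25)^2
= 25 + 400 + 625
= 1050


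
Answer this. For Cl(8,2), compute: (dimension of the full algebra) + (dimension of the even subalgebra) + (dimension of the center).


n = 8 + 2 = 10
Total dim = 2^10 = 1024
Even subalgebra dim = 2^9 = 512
n is even, so center dim = 1
Sum = 1024 + 512 + 1 = 1537


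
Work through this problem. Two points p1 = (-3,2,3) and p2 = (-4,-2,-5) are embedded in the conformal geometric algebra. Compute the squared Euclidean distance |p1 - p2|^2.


p1 - p2 = (1, 4, 8)
|p1 - p2|^2 = 1^2 + 4^2 + 8^2
= 1 + 16 + 64
= 81


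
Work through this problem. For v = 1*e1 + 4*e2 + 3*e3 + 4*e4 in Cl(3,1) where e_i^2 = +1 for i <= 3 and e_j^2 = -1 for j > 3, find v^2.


v^2 = sum of c_i^2 * e_i^2
Positive signature terms (e_i^2 = +1): 1^2 + 4^2 + 3^2 = 26
Negative signature terms (e_j^2 = -1): 4^2 = 16
v^2 = 26 - 16 = 10


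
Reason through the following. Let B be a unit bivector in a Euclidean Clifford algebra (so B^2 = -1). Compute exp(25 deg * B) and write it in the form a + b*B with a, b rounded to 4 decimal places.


For a unit bivector B with B^2 = -1, the exponential series gives
e^(theta*B) = cos(theta) + sin(theta)*B (the GA analogue of Euler's formula).
theta = 25 degrees = 0.436332 rad
cos(25 deg) = 0.9063
sin(25 deg) = 0.4226
exp(theta*B) = 0.9063 + 0.4226*B


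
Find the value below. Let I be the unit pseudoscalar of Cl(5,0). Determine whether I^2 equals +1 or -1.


The pseudoscalar I = e1...e_n (product of all n generators) of Cl(p,q) satisfies I^2 = (-1)^(q + n(n-1)/2).
p = 5, q = 0, n = p + q = 5
n(n-1)/2 = 5 * 4 / 2 = 10
Exponent = q + n(n-1)/2 = 0 + 10 = 10
I^2 = (-1)^10 = +1


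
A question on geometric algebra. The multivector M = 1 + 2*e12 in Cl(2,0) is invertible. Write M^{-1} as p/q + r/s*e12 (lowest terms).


M = 1 + 2*e12, where e12^2 = -1.
Since M commutes with its reverse ~M = a - b*e12, M * ~M = a^2 - b^2*e12^2 = a^2 + b^2.
So M^{-1} = ~M / (a^2 + b^2) = (a - b*e12)/(a^2 + b^2).
a^2 + b^2 = 1 + 4 = 5
Scalar part = 1/5 = 1/5
Bivector coeff = -2/5 = -2/5
M^{-1} = 1/5 - 2/5*e12


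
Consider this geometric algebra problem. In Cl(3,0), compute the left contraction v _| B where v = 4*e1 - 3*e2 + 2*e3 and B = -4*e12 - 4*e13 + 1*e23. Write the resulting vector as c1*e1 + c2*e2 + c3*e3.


Left contraction v _| B = <vB>_1 (grade-1 part of the geometric product vB).
Using e1_|e12 = e2, e2_|e12 = -e1, e1_|e13 = e3, e3_|e13 = -e1, e2_|e23 = e3, e3_|e23 = -e2:
e1 coeff: -v2*b12 - v3*b13 = -(-3)*(-4) - (2)*(-4) = -4
e2 coeff: v1*b12 - v3*b23 = (4)*(-4) - (2)*(1) = -18
e3 coeff: v1*b13 + v2*b23 = (4)*(-4) + (-3)*(1) = -19
v _| B = -4*e1 - 18*e2 - 19*e3


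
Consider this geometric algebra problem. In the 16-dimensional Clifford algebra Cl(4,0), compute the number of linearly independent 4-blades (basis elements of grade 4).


Number of grade-k basis blades in Cl(p,q) with n = p + q is C(n, k).
n = 4 + 0 = 4
C(4, 4) = 4! / (4! * 0!)
= 24 / (24 * 1)
= 1


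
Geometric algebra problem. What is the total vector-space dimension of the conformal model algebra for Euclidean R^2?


The conformal model of R^2 uses Cl(3,1): the 2 Euclidean generators plus two extra orthogonal generators e+ (e+^2 = +1) and e- (e-^2 = -1), from which the null vectors e0, einf are built.
Number of generators m = 2 + 2 = 4.
dim Cl(p,q) = 2^m = 2^4 = 16


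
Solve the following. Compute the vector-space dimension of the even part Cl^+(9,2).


Even subalgebra dimension = 2^(n-1)
n = 9 + 2 = 11
2^(11 - 1) = 2^10 = 1024
Verification: sum of C(11,k) for even k = 1 + 55 + 330 + 462 + 165 + 11 = 1024
Result = 1024


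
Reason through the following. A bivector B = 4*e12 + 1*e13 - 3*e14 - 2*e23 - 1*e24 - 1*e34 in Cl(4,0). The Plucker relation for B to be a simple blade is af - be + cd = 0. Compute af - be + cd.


Plucker relation: af - be + cd
a*f = 4*(-1) = -4
b*e = 1*(-1) = -1
c*d = (-3)*(-2) = 6
af - be + cd = -4 - (-1) + 6
= 3


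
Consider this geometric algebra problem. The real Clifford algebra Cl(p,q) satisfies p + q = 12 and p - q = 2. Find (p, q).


We need p + q = 12 and p - q = 2.
Adding: 2p = 12 + 2 = 14, so p = 7.
Then q = 12 - 7 = 5.
(p, q) = (7, 5)


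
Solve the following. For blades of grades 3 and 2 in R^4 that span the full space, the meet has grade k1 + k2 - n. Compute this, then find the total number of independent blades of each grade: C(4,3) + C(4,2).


Meet grade = grade(A) + grade(B) - n
= 3 + 2 - 4 = 1
C(4,3) = 4
C(4,2) = 6
dim_A + dim_B = 4 + 6 = 10


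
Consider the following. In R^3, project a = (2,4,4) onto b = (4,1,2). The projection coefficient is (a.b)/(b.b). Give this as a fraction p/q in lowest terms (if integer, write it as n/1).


Projection coefficient = (a . b) / (b . b)
a . b = 2*4 + 4*1 + 4*2
= 8 + 4 + 8 = 20
b . b = 4^2 + 1^2 + 2^2
= 16 + 1 + 4 = 21
Coefficient = 20/21
In lowest terms: 20/21


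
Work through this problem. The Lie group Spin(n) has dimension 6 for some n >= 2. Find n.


dim Spin(n) = dim so(n) = n(n-1)/2.
Solve n(n-1)/2 = 6, i.e. n^2 - n - 12 = 0.
Discriminant = 1 + 8*6 = 49
n = (1 + sqrt(49))/2 = (1 + 7)/2 = 4


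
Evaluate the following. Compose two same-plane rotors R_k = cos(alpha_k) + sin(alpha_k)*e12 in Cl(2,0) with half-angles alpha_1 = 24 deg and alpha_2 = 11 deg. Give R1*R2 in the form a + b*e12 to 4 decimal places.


Same-plane rotors commute and their half-angles add:
R1*R2 = cos(a1 + a2) + sin(a1 + a2)*e12.
a1 + a2 = 24 + 11 = 35 deg
cos(35 deg) = 0.8192
sin(35 deg) = 0.5736
R1*R2 = 0.8192 + 0.5736*e12


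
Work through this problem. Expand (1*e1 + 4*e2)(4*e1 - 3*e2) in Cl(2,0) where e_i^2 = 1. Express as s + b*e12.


Expand: (1*e1 + 4*e2)(4*e1 - 3*e2)
= 1*4*e1e1 + 1*(-3)*e1e2 + 4*4*e2e1 + 4*(-3)*e2e2
Using e1^2 = e2^2 = 1, e2e1 = -e1e2:
Scalar part s = 1*4 + 4*(-3) = 4 + (-12) = -8
Bivector part b = 1*(-3) - 4*4 = -3 - 16 = -19
uv = -8 - 19*e12


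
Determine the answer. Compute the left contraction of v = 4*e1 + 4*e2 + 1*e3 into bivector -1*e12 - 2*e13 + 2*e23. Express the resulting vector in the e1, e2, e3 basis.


Left contraction v _| B = <vB>_1 (grade-1 part of the geometric product vB).
Using e1_|e12 = e2, e2_|e12 = -e1, e1_|e13 = e3, e3_|e13 = -e1, e2_|e23 = e3, e3_|e23 = -e2:
e1 coeff: -v2*b12 - v3*b13 = -(4)*(-1) - (1)*(-2) = 6
e2 coeff: v1*b12 - v3*b23 = (4)*(-1) - (1)*(2) = -6
e3 coeff: v1*b13 + v2*b23 = (4)*(-2) + (4)*(2) = 0
v _| B = 6*e1 - 6*e2 + 0*e3


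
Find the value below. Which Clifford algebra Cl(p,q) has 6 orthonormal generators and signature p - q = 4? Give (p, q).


We need p + q = 6 and p - q = 4.
Adding: 2p = 6 + 4 = 10, so p = 5.
Then q = 6 - 5 = 1.
(p, q) = (5, 1)


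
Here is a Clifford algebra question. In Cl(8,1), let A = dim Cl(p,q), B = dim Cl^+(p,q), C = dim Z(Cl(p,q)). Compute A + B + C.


n = 8 + 1 = 9
Total dim = 2^9 = 512
Even subalgebra dim = 2^8 = 256
n is odd, so center dim = 2
Sum = 512 + 256 + 2 = 770


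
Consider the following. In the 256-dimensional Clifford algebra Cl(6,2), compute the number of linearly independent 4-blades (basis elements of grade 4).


Number of grade-k basis blades in Cl(p,q) with n = p + q is C(n, k).
n = 6 + 2 = 8
C(8, 4) = 8! / (4! * 4!)
= 40320 / (24 * 24)
= 70


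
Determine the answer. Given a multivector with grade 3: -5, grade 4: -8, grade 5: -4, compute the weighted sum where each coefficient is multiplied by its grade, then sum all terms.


Grade-weighted sum = sum of grade_k * coefficient_k
3*(-5) = -15
4*(-8) = -32
5*(-4) = -20
Total = -15 + (-32) + (-20) = -67


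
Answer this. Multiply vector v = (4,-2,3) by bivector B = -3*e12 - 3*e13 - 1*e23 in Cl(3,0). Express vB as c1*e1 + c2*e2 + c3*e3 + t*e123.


vB has grade-1 (vector) and grade-3 (trivector) parts: vB = (v _| B) + (v ^ B).
Vector part <vB>_1:
  e1: -v2*b12 - v3*b13 = -(-2)*(-3) - (3)*(-3) = 3
  e2: v1*b12 - v3*b23 = (4)*(-3) - (3)*(-1) = -9
  e3: v1*b13 + v2*b23 = (4)*(-3) + (-2)*(-1) = -10
Trivector part <vB>_3:
  e123: v1*b23 - v2*b13 + v3*b12 = (4)*(-1) - (-2)*(-3) + (3)*(-3) = -19
vB = 3*e1 - 9*e2 - 10*e3 - 19*e123


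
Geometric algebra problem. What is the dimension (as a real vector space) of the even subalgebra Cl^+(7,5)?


Even subalgebra dimension = 2^(n-1)
n = 7 + 5 = 12
2^(12 - 1) = 2^11 = 2048
Verification: sum of C(12,k) for even k = 1 + 66 + 495 + 924 + 495 + 66 + 1 = 2048
Result = 2048


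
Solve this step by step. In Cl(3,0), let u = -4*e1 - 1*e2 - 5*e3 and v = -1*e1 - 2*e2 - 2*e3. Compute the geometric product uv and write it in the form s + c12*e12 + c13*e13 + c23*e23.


In Cl(3,0): e_i^2 = 1, e_ie_j = -e_je_i for i != j.
Scalar part = u . v = (-4)*(-1) + (-1)*(-2) + (-5)*(-2)
= 4 + 2 + 10 = 16
e12 coeff = (-4)*(-2) - (-1)*(-1) = 8 - 1 = 7
e13 coeff = (-4)*(-2) - (-5)*(-1) = 8 - 5 = 3
e23 coeff = (-1)*(-2) - (-5)*(-2) = 2 - 10 = -8
uv = 16 + 7*e12 + 3*e13 - 8*e23


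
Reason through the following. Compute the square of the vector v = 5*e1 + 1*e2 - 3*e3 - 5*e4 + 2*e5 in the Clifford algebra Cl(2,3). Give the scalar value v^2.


v^2 = sum of c_i^2 * e_i^2
Positive signature terms (e_i^2 = +1): 5^2 + 1^2 = 26
Negative signature terms (e_j^2 = -1): (-3)^2 + (-5)^2 + 2^2 = 38
v^2 = 26 - 38 = -12


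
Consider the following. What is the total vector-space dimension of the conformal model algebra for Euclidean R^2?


The conformal model of R^2 uses Cl(3,1): the 2 Euclidean generators plus two extra orthogonal generators e+ (e+^2 = +1) and e- (e-^2 = -1), from which the null vectors e0, einf are built.
Number of generators m = 2 + 2 = 4.
dim Cl(p,q) = 2^m = 2^4 = 16


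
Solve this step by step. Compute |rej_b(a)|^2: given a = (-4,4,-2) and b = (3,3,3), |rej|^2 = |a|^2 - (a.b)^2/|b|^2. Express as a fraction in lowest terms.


|a|^2 = (-4)^2 + 4^2 + (-2)^2 = 36
|b|^2 = 3^2 + 3^2 + 3^2 = 27
a . b = (-4)*3 + 4*3 + (-2)*3 = -6
(a.b)^2 = (-6)^2 = 36
|rej|^2 = 36 - 36/27
= (972 - 36)/27
= 936/27
In lowest terms: 104/3


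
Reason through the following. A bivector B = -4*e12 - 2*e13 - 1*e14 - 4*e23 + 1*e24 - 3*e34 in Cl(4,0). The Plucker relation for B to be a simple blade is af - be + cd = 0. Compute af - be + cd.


Plucker relation: af - be + cd
a*f = (-4)*(-3) = 12
b*e = (-2)*1 = -2
c*d = (-1)*(-4) = 4
af - be + cd = 12 - (-2) + 4
= 18


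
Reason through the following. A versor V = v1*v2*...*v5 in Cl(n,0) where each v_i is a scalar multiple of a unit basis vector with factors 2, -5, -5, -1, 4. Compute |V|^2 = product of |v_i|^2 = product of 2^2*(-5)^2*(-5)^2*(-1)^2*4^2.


Each vector v_i has |v_i|^2 = s_i^2
Squared scales: 2^2 = 4, (-5)^2 = 25, (-5)^2 = 25, (-1)^2 = 1, 4^2 = 16
|V|^2 = 4 * 25 * 25 * 1 * 16
= 40000


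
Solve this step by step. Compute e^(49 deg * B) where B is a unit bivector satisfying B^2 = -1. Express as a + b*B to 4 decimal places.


For a unit bivector B with B^2 = -1, the exponential series gives
e^(theta*B) = cos(theta) + sin(theta)*B (the GA analogue of Euler's formula).
theta = 49 degrees = 0.855211 rad
cos(49 deg) = 0.6561
sin(49 deg) = 0.7547
exp(theta*B) = 0.6561 + 0.7547*B


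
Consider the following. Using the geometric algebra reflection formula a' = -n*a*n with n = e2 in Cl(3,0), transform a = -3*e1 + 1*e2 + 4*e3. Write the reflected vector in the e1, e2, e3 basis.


Reflection formula: a' = -n*a*n, with n = e2 (unit vector, n^2 = 1).
For reflection through hyperplane perp to e2:
The component along e2 flips sign, others stay.
a = (-3, 1, 4)
a' = (-3, -1, 4)
a' = -3*e1 - 1*e2 + 4*e3


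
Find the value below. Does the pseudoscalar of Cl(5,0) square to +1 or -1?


The pseudoscalar I = e1...e_n (product of all n generators) of Cl(p,q) satisfies I^2 = (-1)^(q + n(n-1)/2).
p = 5, q = 0, n = p + q = 5
n(n-1)/2 = 5 * 4 / 2 = 10
Exponent = q + n(n-1)/2 = 0 + 10 = 10
I^2 = (-1)^10 = +1


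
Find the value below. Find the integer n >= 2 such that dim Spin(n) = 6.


dim Spin(n) = dim so(n) = n(n-1)/2.
Solve n(n-1)/2 = 6, i.e. n^2 - n - 12 = 0.
Discriminant = 1 + 8*6 = 49
n = (1 + sqrt(49))/2 = (1 + 7)/2 = 4


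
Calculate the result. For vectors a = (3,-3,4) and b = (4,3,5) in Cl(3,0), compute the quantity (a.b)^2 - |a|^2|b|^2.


a . b = 3*4 + (-3)*3 + 4*5
= 12 + (-9) + 20 = 23
|a|^2 = 3^2 + (-3)^2 + 4^2 = 34
|b|^2 = 4^2 + 3^2 + 5^2 = 50
(a.b)^2 = 23^2 = 529
|a|^2 * |b|^2 = 34 * 50 = 1700
Result = 529 - 1700 = -1171


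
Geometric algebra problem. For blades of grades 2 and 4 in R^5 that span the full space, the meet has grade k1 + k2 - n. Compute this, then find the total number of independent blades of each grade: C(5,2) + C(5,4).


Meet grade = grade(A) + grade(B) - n
= 2 + 4 - 5 = 1
C(5,2) = 10
C(5,4) = 5
dim_A + dim_B = 10 + 5 = 15


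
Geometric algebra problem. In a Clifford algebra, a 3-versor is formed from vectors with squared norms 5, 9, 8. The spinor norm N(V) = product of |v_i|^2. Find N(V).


Spinor norm N(V) = |v1|^2 * |v2|^2 * ... * |v3|^2
= 5 * 9 * 8
Running product: 5, 45, 360
N(V) = 360


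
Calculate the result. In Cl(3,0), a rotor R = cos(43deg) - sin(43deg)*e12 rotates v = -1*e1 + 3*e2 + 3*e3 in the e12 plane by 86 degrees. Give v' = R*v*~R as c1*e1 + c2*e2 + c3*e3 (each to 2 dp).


Rotor R = cos(43deg) - sin(43deg)*e12
Rotation angle theta = 2 * 43 = 86 degrees in the e12 plane (e1 -> e2).
The component perpendicular to the plane (e3) is invariant: v'_3 = v3 = 3.00
cos(86deg) = 0.0698, sin(86deg) = 0.9976
v'_1 = v1*cos(theta) - v2*sin(theta) = -1*0.0698 - 3*0.9976 = -3.06
v'_2 = v1*sin(theta) + v2*cos(theta) = -1*0.9976 + 3*0.0698 = -0.79
v' = -3.06*e1 - 0.79*e2 + 3.00*e3


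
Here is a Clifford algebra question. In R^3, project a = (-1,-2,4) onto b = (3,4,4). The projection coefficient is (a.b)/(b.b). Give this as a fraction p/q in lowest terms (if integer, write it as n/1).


Projection coefficient = (a . b) / (b . b)
a . b = (-1)*3 + (-2)*4 + 4*4
= -3 + (-8) + 16 = 5
b . b = 3^2 + 4^2 + 4^2
= 9 + 16 + 16 = 41
Coefficient = 5/41
In lowest terms: 5/41


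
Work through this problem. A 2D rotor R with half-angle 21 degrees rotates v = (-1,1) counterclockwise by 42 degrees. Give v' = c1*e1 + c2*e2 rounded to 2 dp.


Rotor R = cos(21deg) - sin(21deg)*e12
Rotation angle theta = 2 * 21 = 42 degrees
v' = R*v*~R rotates v by theta.
cos(42deg) = 0.7431, sin(42deg) = 0.6691
v'_1 = -1*cos(42deg) - 1*sin(42deg)
= -1*0.7431 - 1*0.6691
= -1.41
v'_2 = -1*sin(42deg) + 1*cos(42deg)
= -1*0.6691 + 1*0.7431
= 0.07
v' = -1.41*e1 + 0.07*e2


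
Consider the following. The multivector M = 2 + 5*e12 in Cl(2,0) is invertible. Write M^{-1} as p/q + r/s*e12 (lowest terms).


M = 2 + 5*e12, where e12^2 = -1.
Since M commutes with its reverse ~M = a - b*e12, M * ~M = a^2 - b^2*e12^2 = a^2 + b^2.
So M^{-1} = ~M / (a^2 + b^2) = (a - b*e12)/(a^2 + b^2).
a^2 + b^2 = 4 + 25 = 29
Scalar part = 2/29 = 2/29
Bivector coeff = -5/29 = -5/29
M^{-1} = 2/29 - 5/29*e12


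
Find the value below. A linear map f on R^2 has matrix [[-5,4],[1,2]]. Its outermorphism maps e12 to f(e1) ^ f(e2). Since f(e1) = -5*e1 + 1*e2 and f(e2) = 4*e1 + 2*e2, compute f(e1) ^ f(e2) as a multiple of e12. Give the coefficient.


The outermorphism of a linear map f sends e1^e2 to f(e1)^f(e2).
f(e1) = -5*e1 + 1*e2
f(e2) = 4*e1 + 2*e2
f(e1) ^ f(e2) = (-5*e1 + 1*e2) ^ (4*e1 + 2*e2)
= (-5)*2*e12 + 1*4*e21
= (-10 - 4)*e12
= -14*e12
Coefficient = -14


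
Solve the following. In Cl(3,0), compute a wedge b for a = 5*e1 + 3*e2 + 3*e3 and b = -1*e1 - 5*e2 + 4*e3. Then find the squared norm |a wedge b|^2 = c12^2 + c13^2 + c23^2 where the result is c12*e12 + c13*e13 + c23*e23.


a wedge b = (a1*b2 - a2*b1)*e12 + (a1*b3 - a3*b1)*e13 + (a2*b3 - a3*b2)*e23
e12 coeff: 5*(-5) - 3*(-1) = -25 - (-3) = -22
e13 coeff: 5*4 - 3*(-1) = 20 - (-3) = 23
e23 coeff: 3*4 - 3*(-5) = 12 - (-15) = 27
|a wedge b|^2 = (-22)^2 + 23^2 + 27^2
= 484 + 529 + 729
= 1742


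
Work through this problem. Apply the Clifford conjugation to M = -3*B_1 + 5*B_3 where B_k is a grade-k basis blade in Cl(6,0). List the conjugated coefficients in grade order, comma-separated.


Clifford conjugate sign for grade k: (-1)^(k(k+1)/2)
Grade 1: (-1)^(1*2/2) = (-1)^1 = -1, coeff -3 -> 3
Grade 3: (-1)^(3*4/2) = (-1)^6 = 1, coeff 5 -> 5
Conjugated coefficients: 3, 5


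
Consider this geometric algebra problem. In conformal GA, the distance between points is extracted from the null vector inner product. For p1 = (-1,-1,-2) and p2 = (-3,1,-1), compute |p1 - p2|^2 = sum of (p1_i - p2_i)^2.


p1 - p2 = (2, -2, -1)
|p1 - p2|^2 = 2^2 + (-2)^2 + (-1)^2
= 4 + 4 + 1
= 9


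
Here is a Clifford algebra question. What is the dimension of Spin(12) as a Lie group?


Spin(n) double-covers SO(n); both have Lie algebra so(n) of dimension n(n-1)/2.
n = 12
n(n-1) = 12 * 11 = 132
dim Spin(12) = 132/2 = 66


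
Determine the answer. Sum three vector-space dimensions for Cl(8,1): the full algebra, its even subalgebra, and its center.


n = 8 + 1 = 9
Total dim = 2^9 = 512
Even subalgebra dim = 2^8 = 256
n is odd, so center dim = 2
Sum = 512 + 256 + 2 = 770


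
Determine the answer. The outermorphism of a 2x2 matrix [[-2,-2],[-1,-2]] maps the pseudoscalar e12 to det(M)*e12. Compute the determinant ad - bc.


The outermorphism of a linear map f sends e1^e2 to f(e1)^f(e2).
f(e1) = -2*e1 - 1*e2
f(e2) = -2*e1 - 2*e2
f(e1) ^ f(e2) = (-2*e1 - 1*e2) ^ (-2*e1 - 2*e2)
= (-2)*(-2)*e12 + (-1)*(-2)*e21
= (4 - 2)*e12
= 2*e12
Coefficient = 2


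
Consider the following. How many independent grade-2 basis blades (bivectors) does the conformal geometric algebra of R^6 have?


The conformal model of R^6 uses Cl(7,1) with m = 6 + 2 = 8 generators.
Number of grade-2 blades = C(m, 2) = C(8, 2)
= 8*7/2 = 28


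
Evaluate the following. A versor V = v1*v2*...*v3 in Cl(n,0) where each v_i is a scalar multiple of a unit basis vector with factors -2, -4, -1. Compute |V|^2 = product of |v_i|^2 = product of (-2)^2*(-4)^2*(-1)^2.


Each vector v_i has |v_i|^2 = s_i^2
Squared scales: (-2)^2 = 4, (-4)^2 = 16, (-1)^2 = 1
|V|^2 = 4 * 16 * 1
= 64


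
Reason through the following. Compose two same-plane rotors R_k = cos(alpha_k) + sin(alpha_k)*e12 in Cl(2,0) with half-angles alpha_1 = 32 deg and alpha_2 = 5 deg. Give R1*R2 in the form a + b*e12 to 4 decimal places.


Same-plane rotors commute and their half-angles add:
R1*R2 = cos(a1 + a2) + sin(a1 + a2)*e12.
a1 + a2 = 32 + 5 = 37 deg
cos(37 deg) = 0.7986
sin(37 deg) = 0.6018
R1*R2 = 0.7986 + 0.6018*e12


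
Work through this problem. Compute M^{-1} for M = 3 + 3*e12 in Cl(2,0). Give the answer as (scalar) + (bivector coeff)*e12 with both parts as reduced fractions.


M = 3 + 3*e12, where e12^2 = -1.
Since M commutes with its reverse ~M = a - b*e12, M * ~M = a^2 - b^2*e12^2 = a^2 + b^2.
So M^{-1} = ~M / (a^2 + b^2) = (a - b*e12)/(a^2 + b^2).
a^2 + b^2 = 9 + 9 = 18
Scalar part = 3/18 = 1/6
Bivector coeff = -3/18 = -1/6
M^{-1} = 1/6 - 1/6*e12


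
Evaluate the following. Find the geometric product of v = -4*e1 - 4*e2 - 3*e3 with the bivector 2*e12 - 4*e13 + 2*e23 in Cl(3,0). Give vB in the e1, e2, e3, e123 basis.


vB has grade-1 (vector) and grade-3 (trivector) parts: vB = (v _| B) + (v ^ B).
Vector part <vB>_1:
  e1: -v2*b12 - v3*b13 = -(-4)*(2) - (-3)*(-4) = -4
  e2: v1*b12 - v3*b23 = (-4)*(2) - (-3)*(2) = -2
  e3: v1*b13 + v2*b23 = (-4)*(-4) + (-4)*(2) = 8
Trivector part <vB>_3:
  e123: v1*b23 - v2*b13 + v3*b12 = (-4)*(2) - (-4)*(-4) + (-3)*(2) = -30
vB = -4*e1 - 2*e2 + 8*e3 - 30*e123


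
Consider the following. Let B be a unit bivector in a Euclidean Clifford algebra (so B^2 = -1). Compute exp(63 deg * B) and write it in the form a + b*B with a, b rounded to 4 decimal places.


For a unit bivector B with B^2 = -1, the exponential series gives
e^(theta*B) = cos(theta) + sin(theta)*B (the GA analogue of Euler's formula).
theta = 63 degrees = 1.099557 rad
cos(63 deg) = 0.4540
sin(63 deg) = 0.8910
exp(theta*B) = 0.4540 + 0.8910*B


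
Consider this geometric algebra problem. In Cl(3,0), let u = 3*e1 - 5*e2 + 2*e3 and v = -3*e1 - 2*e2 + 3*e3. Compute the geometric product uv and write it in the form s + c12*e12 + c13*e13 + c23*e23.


In Cl(3,0): e_i^2 = 1, e_ie_j = -e_je_i for i != j.
Scalar part = u . v = 3*(-3) + (-5)*(-2) + 2*3
= -9 + 10 + 6 = 7
e12 coeff = 3*(-2) - (-5)*(-3) = -6 - 15 = -21
e13 coeff = 3*3 - 2*(-3) = 9 - (-6) = 15
e23 coeff = (-5)*3 - 2*(-2) = -15 - (-4) = -11
uv = 7 - 21*e12 + 15*e13 - 11*e23


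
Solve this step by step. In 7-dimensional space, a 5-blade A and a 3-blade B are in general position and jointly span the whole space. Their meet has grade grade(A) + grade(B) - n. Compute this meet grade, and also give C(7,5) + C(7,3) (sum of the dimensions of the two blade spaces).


Meet grade = grade(A) + grade(B) - n
= 5 + 3 - 7 = 1
C(7,5) = 21
C(7,3) = 35
dim_A + dim_B = 21 + 35 = 56


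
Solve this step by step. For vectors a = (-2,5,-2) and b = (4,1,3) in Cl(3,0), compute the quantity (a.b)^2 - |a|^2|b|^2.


a . b = (-2)*4 + 5*1 + (-2)*3
= -8 + 5 + (-6) = -9
|a|^2 = (-2)^2 + 5^2 + (-2)^2 = 33
|b|^2 = 4^2 + 1^2 + 3^2 = 26
(a.b)^2 = (-9)^2 = 81
|a|^2 * |b|^2 = 33 * 26 = 858
Result = 81 - 858 = -777


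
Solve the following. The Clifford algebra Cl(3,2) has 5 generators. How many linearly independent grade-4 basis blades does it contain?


Number of grade-k basis blades in Cl(p,q) with n = p + q is C(n, k).
n = 3 + 2 = 5
C(5, 4) = 5! / (4! * 1!)
= 120 / (24 * 1)
= 5


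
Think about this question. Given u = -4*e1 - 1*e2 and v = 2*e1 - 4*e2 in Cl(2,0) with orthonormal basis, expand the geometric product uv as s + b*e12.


Expand: (-4*e1 - 1*e2)(2*e1 - 4*e2)
= (-4)*2*e1e1 + (-4)*(-4)*e1e2 + (-1)*2*e2e1 + (-1)*(-4)*e2e2
Using e1^2 = e2^2 = 1, e2e1 = -e1e2:
Scalar part s = (-4)*2 + (-1)*(-4) = -8 + 4 = -4
Bivector part b = (-4)*(-4) - (-1)*2 = 16 - (-2) = 18
uv = -4 + 18*e12


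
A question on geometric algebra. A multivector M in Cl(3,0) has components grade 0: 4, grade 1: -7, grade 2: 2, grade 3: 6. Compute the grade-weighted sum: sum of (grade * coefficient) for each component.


Grade-weighted sum = sum of grade_k * coefficient_k
0*4 = 0
1*(-7) = -7
2*2 = 4
3*6 = 18
Total = 0 + (-7) + 4 + 18 = 15


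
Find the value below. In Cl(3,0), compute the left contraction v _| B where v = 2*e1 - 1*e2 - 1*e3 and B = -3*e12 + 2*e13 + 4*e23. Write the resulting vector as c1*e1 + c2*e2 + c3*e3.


Left contraction v _| B = <vB>_1 (grade-1 part of the geometric product vB).
Using e1_|e12 = e2, e2_|e12 = -e1, e1_|e13 = e3, e3_|e13 = -e1, e2_|e23 = e3, e3_|e23 = -e2:
e1 coeff: -v2*b12 - v3*b13 = -(-1)*(-3) - (-1)*(2) = -1
e2 coeff: v1*b12 - v3*b23 = (2)*(-3) - (-1)*(4) = -2
e3 coeff: v1*b13 + v2*b23 = (2)*(2) + (-1)*(4) = 0
v _| B = -1*e1 - 2*e2 + 0*e3


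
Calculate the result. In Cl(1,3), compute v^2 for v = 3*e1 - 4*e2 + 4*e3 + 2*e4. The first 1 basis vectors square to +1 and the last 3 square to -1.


v^2 = sum of c_i^2 * e_i^2
Positive signature terms (e_i^2 = +1): 3^2 = 9
Negative signature terms (e_j^2 = -1): (-4)^2 + 4^2 + 2^2 = 36
v^2 = 9 - 36 = -27


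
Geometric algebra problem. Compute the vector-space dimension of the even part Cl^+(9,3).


Even subalgebra dimension = 2^(n-1)
n = 9 + 3 = 12
2^(12 - 1) = 2^11 = 2048
Verification: sum of C(12,k) for even k = 1 + 66 + 495 + 924 + 495 + 66 + 1 = 2048
Result = 2048


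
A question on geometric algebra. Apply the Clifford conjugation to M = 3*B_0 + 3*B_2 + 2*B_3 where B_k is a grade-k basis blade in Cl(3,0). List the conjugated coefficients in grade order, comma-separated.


Clifford conjugate sign for grade k: (-1)^(k(k+1)/2)
Grade 0: (-1)^(0*1/2) = (-1)^0 = 1, coeff 3 -> 3
Grade 2: (-1)^(2*3/2) = (-1)^3 = -1, coeff 3 -> -3
Grade 3: (-1)^(3*4/2) = (-1)^6 = 1, coeff 2 -> 2
Conjugated coefficients: 3, -3, 2


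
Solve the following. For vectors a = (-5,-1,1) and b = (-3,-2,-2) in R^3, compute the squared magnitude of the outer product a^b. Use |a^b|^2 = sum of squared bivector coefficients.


a wedge b = (a1*b2 - a2*b1)*e12 + (a1*b3 - a3*b1)*e13 + (a2*b3 - a3*b2)*e23
e12 coeff: (-5)*(-2) - (-1)*(-3) = 10 - 3 = 7
e13 coeff: (-5)*(-2) - 1*(-3) = 10 - (-3) = 13
e23 coeff: (-1)*(-2) - 1*(-2) = 2 - (-2) = 4
|a wedge b|^2 = 7^2 + 13^2 + 4^2
= 49 + 169 + 16
= 234
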